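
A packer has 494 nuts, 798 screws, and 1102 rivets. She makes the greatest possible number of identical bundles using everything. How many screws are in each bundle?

21

Number of bundles = gcd(494, 798, 1102).
494 = 2 × 13 × 19
798 = 2 × 3 × 7 × 19
1102 = 2 × 19 × 29
gcd(494, 798, 1102) = 2 × 19 = 38.
screws per bundle = 798 / 38 = 21.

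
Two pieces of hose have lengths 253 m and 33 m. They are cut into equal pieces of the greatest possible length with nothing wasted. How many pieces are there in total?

Piece length = gcd(253, 33).
253 = 11 × 23
33 = 3 × 11
gcd(253, 33) = 11.
Total pieces = 253/11 + 33/11 = 23 + 3 = 26.

26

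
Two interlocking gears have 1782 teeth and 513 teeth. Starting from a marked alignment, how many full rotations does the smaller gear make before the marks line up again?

66 rotations

All finish a whole number of cycles simultaneously at t = LCM of the periods.
1782 = 2 × 3^4 × 11
513 = 3^3 × 19
LCM(1782, 513) = 2 × 3^4 × 11 × 19 = 33858.
Rotations for period 513: 33858 / 513 = 66.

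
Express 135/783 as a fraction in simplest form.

5/29

135 = 3^3 × 5
783 = 3^3 × 29
gcd(135, 783) = 3^3 = 27.
Divide numerator and denominator by 27: 135/783 = 5/29.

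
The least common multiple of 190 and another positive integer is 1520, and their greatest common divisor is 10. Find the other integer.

gcd × lcm = product of the two integers, so the other integer is (10 × 1520) / 190 = 80.

80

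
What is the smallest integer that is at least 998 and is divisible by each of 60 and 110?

The integer must be a common multiple of 60 and 110, so a multiple of their LCM.
60 = 2^2 × 3 × 5
110 = 2 × 5 × 11
LCM(60, 110) = 2^2 × 3 × 5 × 11 = 660.
Smallest multiple of 660 that is ≥ 998: ⌈998/660⌉ × 660 = 2 × 660 = 1320.

1320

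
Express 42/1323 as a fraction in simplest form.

2/63

42 = 2 × 3 × 7
1323 = 3^3 × 7^2
gcd(42, 1323) = 3 × 7 = 21.
Divide numerator and denominator by 21: 42/1323 = 2/63.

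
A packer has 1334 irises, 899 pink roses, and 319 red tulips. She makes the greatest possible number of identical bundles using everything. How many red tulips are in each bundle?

11

Number of bundles = gcd(1334, 899, 319).
1334 = 2 × 23 × 29
899 = 29 × 31
319 = 11 × 29
gcd(1334, 899, 319) = 29.
red tulips per bundle = 319 / 29 = 11.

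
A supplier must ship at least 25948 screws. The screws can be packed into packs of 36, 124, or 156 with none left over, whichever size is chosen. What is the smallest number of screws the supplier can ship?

The number of screws must be a common multiple of 36, 124, and 156, so a multiple of their LCM.
36 = 2^2 × 3^2
124 = 2^2 × 31
156 = 2^2 × 3 × 13
LCM(36, 124, 156) = 2^2 × 3^2 × 13 × 31 = 14508.
Smallest multiple of 14508 that is ≥ 25948: ⌈25948/14508⌉ × 14508 = 2 × 14508 = 29016.

29016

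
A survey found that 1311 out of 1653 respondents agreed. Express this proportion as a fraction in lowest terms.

23/29

1311 = 3 × 19 × 23
1653 = 3 × 19 × 29
gcd(1311, 1653) = 3 × 19 = 57.
Divide numerator and denominator by 57: 1311/1653 = 23/29.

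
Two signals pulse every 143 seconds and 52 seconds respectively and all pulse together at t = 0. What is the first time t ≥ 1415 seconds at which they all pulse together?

1716 seconds

Joint pulses occur at multiples of LCM(143, 52).
143 = 11 × 13
52 = 2^2 × 13
LCM(143, 52) = 2^2 × 11 × 13 = 572.
Smallest multiple of 572 that is ≥ 1415: ⌈1415/572⌉ × 572 = 3 × 572 = 1716.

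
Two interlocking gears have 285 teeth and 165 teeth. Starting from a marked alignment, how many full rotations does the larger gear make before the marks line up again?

The first common completion time is the LCM of the periods.
285 = 3 × 5 × 19
165 = 3 × 5 × 11
LCM(285, 165) = 3 × 5 × 11 × 19 = 3135.
Rotations for period 285: 3135 / 285 = 11.

11 rotations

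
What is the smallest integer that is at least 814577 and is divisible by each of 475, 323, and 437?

The integer must be a common multiple of 475, 323, and 437, so a multiple of their LCM.
475 = 5^2 × 19
323 = 17 × 19
437 = 19 × 23
LCM(475, 323, 437) = 5^2 × 17 × 19 × 23 = 185725.
Smallest multiple of 185725 that is ≥ 814577: ⌈814577/185725⌉ × 185725 = 5 × 185725 = 928625.

928625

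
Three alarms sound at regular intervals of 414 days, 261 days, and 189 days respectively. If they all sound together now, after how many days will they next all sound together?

252126 days

We need the least common multiple of the intervals.
414 = 2 × 3^2 × 23
261 = 3^2 × 29
189 = 3^3 × 7
LCM(414, 261, 189) = 2 × 3^3 × 7 × 23 × 29 = 252126.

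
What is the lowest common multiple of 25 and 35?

175

25 = 5^2
35 = 5 × 7
LCM(25, 35) = 5^2 × 7 = 175.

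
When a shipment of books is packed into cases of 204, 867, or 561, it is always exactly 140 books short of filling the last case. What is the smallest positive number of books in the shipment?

Being 140 short of a full case of size k means N ≡ −140 (mod k), i.e. N + 140 is a multiple of each size.
204 = 2^2 × 3 × 17
867 = 3 × 17^2
561 = 3 × 11 × 17
LCM(204, 867, 561) = 2^2 × 3 × 11 × 17^2 = 38148.
Smallest positive N is 38148 − 140 = 38008.

38008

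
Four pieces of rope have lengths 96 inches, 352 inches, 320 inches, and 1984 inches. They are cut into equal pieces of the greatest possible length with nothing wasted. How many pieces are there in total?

Piece length = gcd(96, 352, 320, 1984).
96 = 2^5 × 3
352 = 2^5 × 11
320 = 2^6 × 5
1984 = 2^6 × 31
gcd(96, 352, 320, 1984) = 2^5 = 32.
Total pieces = 96/32 + 352/32 + 320/32 + 1984/32 = 3 + 11 + 10 + 62 = 86.

86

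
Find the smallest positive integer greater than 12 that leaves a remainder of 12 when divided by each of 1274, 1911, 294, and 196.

N − 12 must be a common multiple of 1274, 1911, 294, and 196.
1274 = 2 × 7^2 × 13
1911 = 3 × 7^2 × 13
294 = 2 × 3 × 7^2
196 = 2^2 × 7^2
LCM(1274, 1911, 294, 196) = 2^2 × 3 × 7^2 × 13 = 7644.
Smallest N > 12 is LCM + 12 = 7644 + 12 = 7656.

7656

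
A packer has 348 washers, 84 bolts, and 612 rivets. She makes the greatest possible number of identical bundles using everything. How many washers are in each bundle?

Number of bundles = gcd(348, 84, 612).
348 = 2^2 × 3 × 29
84 = 2^2 × 3 × 7
612 = 2^2 × 3^2 × 17
gcd(348, 84, 612) = 2^2 × 3 = 12.
washers per bundle = 348 / 12 = 29.

29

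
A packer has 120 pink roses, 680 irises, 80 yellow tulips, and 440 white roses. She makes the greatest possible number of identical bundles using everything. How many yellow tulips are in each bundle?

Number of bundles = gcd(120, 680, 80, 440).
120 = 2^3 × 3 × 5
680 = 2^3 × 5 × 17
80 = 2^4 × 5
440 = 2^3 × 5 × 11
gcd(120, 680, 80, 440) = 2^3 × 5 = 40.
yellow tulips per bundle = 80 / 40 = 2.

2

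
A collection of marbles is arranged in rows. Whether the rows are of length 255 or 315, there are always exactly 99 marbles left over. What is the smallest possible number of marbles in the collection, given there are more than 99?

N − 99 must be a common multiple of 255 and 315.
255 = 3 × 5 × 17
315 = 3^2 × 5 × 7
LCM(255, 315) = 3^2 × 5 × 7 × 17 = 5355.
Smallest N > 99 is LCM + 99 = 5355 + 99 = 5454.

5454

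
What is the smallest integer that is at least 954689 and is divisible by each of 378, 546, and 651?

The integer must be a common multiple of 378, 546, and 651, so a multiple of their LCM.
378 = 2 × 3^3 × 7
546 = 2 × 3 × 7 × 13
651 = 3 × 7 × 31
LCM(378, 546, 651) = 2 × 3^3 × 7 × 13 × 31 = 152334.
Smallest multiple of 152334 that is ≥ 954689: ⌈954689/152334⌉ × 152334 = 7 × 152334 = 1066338.

1066338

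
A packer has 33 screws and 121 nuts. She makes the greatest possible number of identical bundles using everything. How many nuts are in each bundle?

Number of bundles = gcd(33, 121).
33 = 3 × 11
121 = 11^2
gcd(33, 121) = 11.
nuts per bundle = 121 / 11 = 11.

11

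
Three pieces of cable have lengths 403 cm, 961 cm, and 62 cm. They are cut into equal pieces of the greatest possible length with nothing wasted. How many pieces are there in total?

Piece length = gcd(403, 961, 62).
403 = 13 × 31
961 = 31^2
62 = 2 × 31
gcd(403, 961, 62) = 31.
Total pieces = 403/31 + 961/31 + 62/31 = 13 + 31 + 2 = 46.

46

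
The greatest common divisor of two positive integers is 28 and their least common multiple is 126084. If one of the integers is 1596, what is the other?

For two integers, gcd × lcm = product, so the other is (28 × 126084) / 1596 = 3530352 / 1596 = 2212.

2212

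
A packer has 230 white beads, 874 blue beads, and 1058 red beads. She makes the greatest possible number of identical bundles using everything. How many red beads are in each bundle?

Number of bundles = gcd(230, 874, 1058).
230 = 2 × 5 × 23
874 = 2 × 19 × 23
1058 = 2 × 23^2
gcd(230, 874, 1058) = 2 × 23 = 46.
red beads per bundle = 1058 / 46 = 23.

23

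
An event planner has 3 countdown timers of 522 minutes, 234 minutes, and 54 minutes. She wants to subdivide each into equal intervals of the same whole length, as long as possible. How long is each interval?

18 minutes

The interval must divide each timer length; the longest such is the gcd.
522 = 2 × 3^2 × 29
234 = 2 × 3^2 × 13
54 = 2 × 3^3
gcd(522, 234, 54) = 2 × 3^2 = 18.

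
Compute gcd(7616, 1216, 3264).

7616 = 2^6 × 7 × 17
1216 = 2^6 × 19
3264 = 2^6 × 3 × 17
gcd(7616, 1216, 3264) = 2^6 = 64.

64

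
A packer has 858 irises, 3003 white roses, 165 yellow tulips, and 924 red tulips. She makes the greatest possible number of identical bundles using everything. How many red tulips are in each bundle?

28

Number of bundles = gcd(858, 3003, 165, 924).
858 = 2 × 3 × 11 × 13
3003 = 3 × 7 × 11 × 13
165 = 3 × 5 × 11
924 = 2^2 × 3 × 7 × 11
gcd(858, 3003, 165, 924) = 3 × 11 = 33.
red tulips per bundle = 924 / 33 = 28.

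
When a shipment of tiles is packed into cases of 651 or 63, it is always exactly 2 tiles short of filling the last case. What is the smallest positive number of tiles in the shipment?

Being 2 short of a full case of size k means N ≡ −2 (mod k), i.e. N + 2 is a multiple of each size.
651 = 3 × 7 × 31
63 = 3^2 × 7
LCM(651, 63) = 3^2 × 7 × 31 = 1953.
Smallest positive N is 1953 − 2 = 1951.

1951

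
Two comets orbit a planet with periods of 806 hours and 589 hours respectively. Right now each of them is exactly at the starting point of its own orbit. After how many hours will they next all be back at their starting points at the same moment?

15314 hours

The first simultaneous occurrence is after LCM of the individual periods.
806 = 2 × 13 × 31
589 = 19 × 31
LCM(806, 589) = 2 × 13 × 19 × 31 = 15314.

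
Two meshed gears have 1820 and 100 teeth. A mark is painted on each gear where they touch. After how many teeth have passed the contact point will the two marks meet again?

They coincide at every common multiple of the periods; the first is the LCM.
1820 = 2^2 × 5 × 7 × 13
100 = 2^2 × 5^2
LCM(1820, 100) = 2^2 × 5^2 × 7 × 13 = 9100.

9100 teeth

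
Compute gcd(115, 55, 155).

115 = 5 × 23
55 = 5 × 11
155 = 5 × 31
gcd(115, 55, 155) = 5.

5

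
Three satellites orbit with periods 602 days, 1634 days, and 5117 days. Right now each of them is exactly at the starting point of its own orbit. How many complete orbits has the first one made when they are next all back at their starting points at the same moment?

323 orbits

They are all back at their starting positions together after one LCM of the periods.
602 = 2 × 7 × 43
1634 = 2 × 19 × 43
5117 = 7 × 17 × 43
LCM(602, 1634, 5117) = 2 × 7 × 17 × 19 × 43 = 194446.
Orbits for period 602: 194446 / 602 = 323.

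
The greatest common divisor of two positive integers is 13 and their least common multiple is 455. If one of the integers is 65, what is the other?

For two integers, gcd × lcm = product, so the other is (13 × 455) / 65 = 5915 / 65 = 91.

91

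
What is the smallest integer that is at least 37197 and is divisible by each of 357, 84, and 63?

The integer must be a common multiple of 357, 84, and 63, so a multiple of their LCM.
357 = 3 × 7 × 17
84 = 2^2 × 3 × 7
63 = 3^2 × 7
LCM(357, 84, 63) = 2^2 × 3^2 × 7 × 17 = 4284.
Smallest multiple of 4284 that is ≥ 37197: ⌈37197/4284⌉ × 4284 = 9 × 4284 = 38556.

38556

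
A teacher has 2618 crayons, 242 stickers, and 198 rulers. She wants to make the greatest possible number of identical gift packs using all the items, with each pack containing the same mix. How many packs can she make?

The pack count must divide each quantity, so the greatest is gcd(2618, 242, 198).
2618 = 2 × 7 × 11 × 17
242 = 2 × 11^2
198 = 2 × 3^2 × 11
gcd(2618, 242, 198) = 2 × 11 = 22.

22 packs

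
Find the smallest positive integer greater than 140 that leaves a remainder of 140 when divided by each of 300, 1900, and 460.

131240

N − 140 must be a common multiple of 300, 1900, and 460.
300 = 2^2 × 3 × 5^2
1900 = 2^2 × 5^2 × 19
460 = 2^2 × 5 × 23
LCM(300, 1900, 460) = 2^2 × 3 × 5^2 × 19 × 23 = 131100.
Smallest N > 140 is LCM + 140 = 131100 + 140 = 131240.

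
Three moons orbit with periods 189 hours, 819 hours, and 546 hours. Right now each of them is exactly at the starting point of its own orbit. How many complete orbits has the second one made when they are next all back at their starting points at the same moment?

6 orbits

They are all back at their starting positions together after one LCM of the periods.
189 = 3^3 × 7
819 = 3^2 × 7 × 13
546 = 2 × 3 × 7 × 13
LCM(189, 819, 546) = 2 × 3^3 × 7 × 13 = 4914.
Orbits for period 819: 4914 / 819 = 6.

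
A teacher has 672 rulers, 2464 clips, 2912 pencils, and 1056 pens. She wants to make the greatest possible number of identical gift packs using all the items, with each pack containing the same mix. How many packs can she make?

The pack count must divide each quantity, so the greatest is gcd(672, 2464, 2912, 1056).
672 = 2^5 × 3 × 7
2464 = 2^5 × 7 × 11
2912 = 2^5 × 7 × 13
1056 = 2^5 × 3 × 11
gcd(672, 2464, 2912, 1056) = 2^5 = 32.

32 packs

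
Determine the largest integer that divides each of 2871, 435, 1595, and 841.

2871 = 3^2 × 11 × 29
435 = 3 × 5 × 29
1595 = 5 × 11 × 29
841 = 29^2
gcd(2871, 435, 1595, 841) = 29.

29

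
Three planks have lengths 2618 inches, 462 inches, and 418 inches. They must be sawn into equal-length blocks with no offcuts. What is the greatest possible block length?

22 inches

This is the greatest common divisor of 2618, 462, and 418.
2618 = 2 × 7 × 11 × 17
462 = 2 × 3 × 7 × 11
418 = 2 × 11 × 19
gcd(2618, 462, 418) = 2 × 11 = 22.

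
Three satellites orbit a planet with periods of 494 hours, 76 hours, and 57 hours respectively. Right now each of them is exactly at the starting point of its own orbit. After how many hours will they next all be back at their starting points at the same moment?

The first simultaneous occurrence is after LCM of the individual periods.
494 = 2 × 13 × 19
76 = 2^2 × 19
57 = 3 × 19
LCM(494, 76, 57) = 2^2 × 3 × 13 × 19 = 2964.

2964 hours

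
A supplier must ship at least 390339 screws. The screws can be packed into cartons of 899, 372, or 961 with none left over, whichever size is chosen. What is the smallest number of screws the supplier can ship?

668856

The number of screws must be a common multiple of 899, 372, and 961, so a multiple of their LCM.
899 = 29 × 31
372 = 2^2 × 3 × 31
961 = 31^2
LCM(899, 372, 961) = 2^2 × 3 × 29 × 31^2 = 334428.
Smallest multiple of 334428 that is ≥ 390339: ⌈390339/334428⌉ × 334428 = 2 × 334428 = 668856.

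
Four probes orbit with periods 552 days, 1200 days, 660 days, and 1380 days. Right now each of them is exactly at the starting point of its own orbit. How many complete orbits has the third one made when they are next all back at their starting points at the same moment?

460 orbits

All finish a whole number of cycles simultaneously at t = LCM of the periods.
552 = 2^3 × 3 × 23
1200 = 2^4 × 3 × 5^2
660 = 2^2 × 3 × 5 × 11
1380 = 2^2 × 3 × 5 × 23
LCM(552, 1200, 660, 1380) = 2^4 × 3 × 5^2 × 11 × 23 = 303600.
Orbits for period 660: 303600 / 660 = 460.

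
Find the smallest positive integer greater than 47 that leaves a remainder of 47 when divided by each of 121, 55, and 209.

N − 47 must be a common multiple of 121, 55, and 209.
121 = 11^2
55 = 5 × 11
209 = 11 × 19
LCM(121, 55, 209) = 5 × 11^2 × 19 = 11495.
Smallest N > 47 is LCM + 47 = 11495 + 47 = 11542.

11542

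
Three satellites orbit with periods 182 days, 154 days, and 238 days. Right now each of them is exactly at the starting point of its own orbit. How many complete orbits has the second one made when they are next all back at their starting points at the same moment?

They are all back at their starting positions together after one LCM of the periods.
182 = 2 × 7 × 13
154 = 2 × 7 × 11
238 = 2 × 7 × 17
LCM(182, 154, 238) = 2 × 7 × 11 × 13 × 17 = 34034.
Orbits for period 154: 34034 / 154 = 221.

221 orbits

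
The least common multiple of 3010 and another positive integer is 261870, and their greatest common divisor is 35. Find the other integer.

3045

gcd × lcm = product of the two integers, so the other integer is (35 × 261870) / 3010 = 3045.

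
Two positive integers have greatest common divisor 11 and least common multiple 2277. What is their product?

For any two positive integers, gcd × lcm = product = 11 × 2277 = 25047.

25047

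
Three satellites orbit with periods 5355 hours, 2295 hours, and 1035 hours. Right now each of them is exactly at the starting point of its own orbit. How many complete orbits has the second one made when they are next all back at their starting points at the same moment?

All finish a whole number of cycles simultaneously at t = LCM of the periods.
5355 = 3^2 × 5 × 7 × 17
2295 = 3^3 × 5 × 17
1035 = 3^2 × 5 × 23
LCM(5355, 2295, 1035) = 3^3 × 5 × 7 × 17 × 23 = 369495.
Orbits for period 2295: 369495 / 2295 = 161.

161 orbits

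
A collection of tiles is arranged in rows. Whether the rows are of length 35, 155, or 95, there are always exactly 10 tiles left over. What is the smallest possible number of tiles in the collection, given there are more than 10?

20625

N − 10 must be a common multiple of 35, 155, and 95.
35 = 5 × 7
155 = 5 × 31
95 = 5 × 19
LCM(35, 155, 95) = 5 × 7 × 19 × 31 = 20615.
Smallest N > 10 is LCM + 10 = 20615 + 10 = 20625.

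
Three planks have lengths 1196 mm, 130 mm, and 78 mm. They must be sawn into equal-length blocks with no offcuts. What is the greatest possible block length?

26 mm

This is the greatest common divisor of 1196, 130, and 78.
1196 = 2^2 × 13 × 23
130 = 2 × 5 × 13
78 = 2 × 3 × 13
gcd(1196, 130, 78) = 2 × 13 = 26.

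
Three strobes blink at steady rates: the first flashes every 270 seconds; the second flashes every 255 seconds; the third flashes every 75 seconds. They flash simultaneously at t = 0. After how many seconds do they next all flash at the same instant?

22950 seconds

The first simultaneous occurrence is after LCM of the individual periods.
270 = 2 × 3^3 × 5
255 = 3 × 5 × 17
75 = 3 × 5^2
LCM(270, 255, 75) = 2 × 3^3 × 5^2 × 17 = 22950.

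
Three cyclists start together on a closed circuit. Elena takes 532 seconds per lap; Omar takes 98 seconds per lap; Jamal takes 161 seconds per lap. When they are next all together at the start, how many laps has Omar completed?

874 laps

The first common completion time is the LCM of the periods.
532 = 2^2 × 7 × 19
98 = 2 × 7^2
161 = 7 × 23
LCM(532, 98, 161) = 2^2 × 7^2 × 19 × 23 = 85652.
Laps for period 98: 85652 / 98 = 874.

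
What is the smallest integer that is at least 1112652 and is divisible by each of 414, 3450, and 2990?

1210950

The integer must be a common multiple of 414, 3450, and 2990, so a multiple of their LCM.
414 = 2 × 3^2 × 23
3450 = 2 × 3 × 5^2 × 23
2990 = 2 × 5 × 13 × 23
LCM(414, 3450, 2990) = 2 × 3^2 × 5^2 × 13 × 23 = 134550.
Smallest multiple of 134550 that is ≥ 1112652: ⌈1112652/134550⌉ × 134550 = 9 × 134550 = 1210950.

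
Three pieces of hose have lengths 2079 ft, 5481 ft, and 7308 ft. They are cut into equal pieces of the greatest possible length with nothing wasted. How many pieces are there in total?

Piece length = gcd(2079, 5481, 7308).
2079 = 3^3 × 7 × 11
5481 = 3^3 × 7 × 29
7308 = 2^2 × 3^2 × 7 × 29
gcd(2079, 5481, 7308) = 3^2 × 7 = 63.
Total pieces = 2079/63 + 5481/63 + 7308/63 = 33 + 87 + 116 = 236.

236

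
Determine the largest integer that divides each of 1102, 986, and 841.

1102 = 2 × 19 × 29
986 = 2 × 17 × 29
841 = 29^2
gcd(1102, 986, 841) = 29.

29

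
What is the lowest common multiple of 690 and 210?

4830

690 = 2 × 3 × 5 × 23
210 = 2 × 3 × 5 × 7
LCM(690, 210) = 2 × 3 × 5 × 7 × 23 = 4830.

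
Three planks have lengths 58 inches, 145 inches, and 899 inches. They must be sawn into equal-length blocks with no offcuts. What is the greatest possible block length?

29 inches

This is the greatest common divisor of 58, 145, and 899.
58 = 2 × 29
145 = 5 × 29
899 = 29 × 31
gcd(58, 145, 899) = 29.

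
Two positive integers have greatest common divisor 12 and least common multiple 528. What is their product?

6336

For any two positive integers, gcd × lcm = product = 12 × 528 = 6336.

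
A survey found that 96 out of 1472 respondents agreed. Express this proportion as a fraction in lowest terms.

96 = 2^5 × 3
1472 = 2^6 × 23
gcd(96, 1472) = 2^5 = 32.
Divide numerator and denominator by 32: 96/1472 = 3/46.

3/46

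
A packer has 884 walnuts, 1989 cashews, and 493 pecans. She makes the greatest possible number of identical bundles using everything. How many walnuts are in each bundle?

Number of bundles = gcd(884, 1989, 493).
884 = 2^2 × 13 × 17
1989 = 3^2 × 13 × 17
493 = 17 × 29
gcd(884, 1989, 493) = 17.
walnuts per bundle = 884 / 17 = 52.

52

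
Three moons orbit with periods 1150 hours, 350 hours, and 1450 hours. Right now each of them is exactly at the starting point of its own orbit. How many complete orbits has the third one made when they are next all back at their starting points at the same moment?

They are all back at their starting positions together after one LCM of the periods.
1150 = 2 × 5^2 × 23
350 = 2 × 5^2 × 7
1450 = 2 × 5^2 × 29
LCM(1150, 350, 1450) = 2 × 5^2 × 7 × 23 × 29 = 233450.
Orbits for period 1450: 233450 / 1450 = 161.

161 orbits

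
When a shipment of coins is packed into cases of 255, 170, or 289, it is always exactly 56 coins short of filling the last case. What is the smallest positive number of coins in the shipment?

8614

Being 56 short of a full case of size k means N ≡ −56 (mod k), i.e. N + 56 is a multiple of each size.
255 = 3 × 5 × 17
170 = 2 × 5 × 17
289 = 17^2
LCM(255, 170, 289) = 2 × 3 × 5 × 17^2 = 8670.
Smallest positive N is 8670 − 56 = 8614.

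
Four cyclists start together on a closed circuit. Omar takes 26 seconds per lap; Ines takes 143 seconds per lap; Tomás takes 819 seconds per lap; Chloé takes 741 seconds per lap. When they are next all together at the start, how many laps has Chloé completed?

The first common completion time is the LCM of the periods.
26 = 2 × 13
143 = 11 × 13
819 = 3^2 × 7 × 13
741 = 3 × 13 × 19
LCM(26, 143, 819, 741) = 2 × 3^2 × 7 × 11 × 13 × 19 = 342342.
Laps for period 741: 342342 / 741 = 462.

462 laps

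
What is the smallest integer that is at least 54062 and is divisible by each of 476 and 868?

The integer must be a common multiple of 476 and 868, so a multiple of their LCM.
476 = 2^2 × 7 × 17
868 = 2^2 × 7 × 31
LCM(476, 868) = 2^2 × 7 × 17 × 31 = 14756.
Smallest multiple of 14756 that is ≥ 54062: ⌈54062/14756⌉ × 14756 = 4 × 14756 = 59024.

59024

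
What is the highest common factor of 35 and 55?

35 = 5 × 7
55 = 5 × 11
gcd(35, 55) = 5.

5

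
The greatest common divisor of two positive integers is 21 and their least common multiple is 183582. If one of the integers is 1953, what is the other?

1974

For two integers, gcd × lcm = product, so the other is (21 × 183582) / 1953 = 3855222 / 1953 = 1974.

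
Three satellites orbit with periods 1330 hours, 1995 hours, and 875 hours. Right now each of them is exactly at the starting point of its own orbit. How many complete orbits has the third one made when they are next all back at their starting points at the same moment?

114 orbits

All finish a whole number of cycles simultaneously at t = LCM of the periods.
1330 = 2 × 5 × 7 × 19
1995 = 3 × 5 × 7 × 19
875 = 5^3 × 7
LCM(1330, 1995, 875) = 2 × 3 × 5^3 × 7 × 19 = 99750.
Orbits for period 875: 99750 / 875 = 114.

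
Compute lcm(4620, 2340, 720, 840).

4620 = 2^2 × 3 × 5 × 7 × 11
2340 = 2^2 × 3^2 × 5 × 13
720 = 2^4 × 3^2 × 5
840 = 2^3 × 3 × 5 × 7
LCM(4620, 2340, 720, 840) = 2^4 × 3^2 × 5 × 7 × 11 × 13 = 720720.

720720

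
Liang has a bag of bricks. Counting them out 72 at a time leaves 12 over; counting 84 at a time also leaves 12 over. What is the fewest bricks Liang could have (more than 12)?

N − 12 must be a common multiple of 72 and 84.
72 = 2^3 × 3^2
84 = 2^2 × 3 × 7
LCM(72, 84) = 2^3 × 3^2 × 7 = 504.
Smallest N > 12 is LCM + 12 = 504 + 12 = 516.

516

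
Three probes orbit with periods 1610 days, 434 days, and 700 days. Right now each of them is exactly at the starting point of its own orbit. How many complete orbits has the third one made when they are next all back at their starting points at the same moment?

713 orbits

They are all back at their starting positions together after one LCM of the periods.
1610 = 2 × 5 × 7 × 23
434 = 2 × 7 × 31
700 = 2^2 × 5^2 × 7
LCM(1610, 434, 700) = 2^2 × 5^2 × 7 × 23 × 31 = 499100.
Orbits for period 700: 499100 / 700 = 713.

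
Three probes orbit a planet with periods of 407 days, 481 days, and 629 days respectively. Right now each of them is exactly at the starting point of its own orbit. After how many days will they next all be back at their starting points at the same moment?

The first simultaneous occurrence is after LCM of the individual periods.
407 = 11 × 37
481 = 13 × 37
629 = 17 × 37
LCM(407, 481, 629) = 11 × 13 × 17 × 37 = 89947.

89947 days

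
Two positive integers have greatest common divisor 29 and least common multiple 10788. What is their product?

312852

For any two positive integers, gcd × lcm = product = 29 × 10788 = 312852.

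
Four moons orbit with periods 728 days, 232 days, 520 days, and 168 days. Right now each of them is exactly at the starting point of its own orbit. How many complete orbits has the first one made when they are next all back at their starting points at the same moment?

435 orbits

The first common completion time is the LCM of the periods.
728 = 2^3 × 7 × 13
232 = 2^3 × 29
520 = 2^3 × 5 × 13
168 = 2^3 × 3 × 7
LCM(728, 232, 520, 168) = 2^3 × 3 × 5 × 7 × 13 × 29 = 316680.
Orbits for period 728: 316680 / 728 = 435.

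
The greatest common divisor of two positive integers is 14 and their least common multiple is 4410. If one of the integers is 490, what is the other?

For two integers, gcd × lcm = product, so the other is (14 × 4410) / 490 = 61740 / 490 = 126.

126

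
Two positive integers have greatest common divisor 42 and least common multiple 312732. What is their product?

13134744

For any two positive integers, gcd × lcm = product = 42 × 312732 = 13134744.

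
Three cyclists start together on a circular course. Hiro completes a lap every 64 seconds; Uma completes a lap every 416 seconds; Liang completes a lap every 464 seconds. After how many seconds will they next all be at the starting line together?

24128 seconds

The first simultaneous occurrence is after LCM of the individual periods.
64 = 2^6
416 = 2^5 × 13
464 = 2^4 × 29
LCM(64, 416, 464) = 2^6 × 13 × 29 = 24128.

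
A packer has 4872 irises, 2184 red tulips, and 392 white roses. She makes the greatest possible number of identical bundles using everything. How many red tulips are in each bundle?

39

Number of bundles = gcd(4872, 2184, 392).
4872 = 2^3 × 3 × 7 × 29
2184 = 2^3 × 3 × 7 × 13
392 = 2^3 × 7^2
gcd(4872, 2184, 392) = 2^3 × 7 = 56.
red tulips per bundle = 2184 / 56 = 39.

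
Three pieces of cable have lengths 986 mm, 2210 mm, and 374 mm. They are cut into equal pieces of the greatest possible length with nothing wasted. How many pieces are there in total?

Piece length = gcd(986, 2210, 374).
986 = 2 × 17 × 29
2210 = 2 × 5 × 13 × 17
374 = 2 × 11 × 17
gcd(986, 2210, 374) = 2 × 17 = 34.
Total pieces = 986/34 + 2210/34 + 374/34 = 29 + 65 + 11 = 105.

105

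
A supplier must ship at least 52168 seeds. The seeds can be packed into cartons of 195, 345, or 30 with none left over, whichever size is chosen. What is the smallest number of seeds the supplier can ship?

The number of seeds must be a common multiple of 195, 345, and 30, so a multiple of their LCM.
195 = 3 × 5 × 13
345 = 3 × 5 × 23
30 = 2 × 3 × 5
LCM(195, 345, 30) = 2 × 3 × 5 × 13 × 23 = 8970.
Smallest multiple of 8970 that is ≥ 52168: ⌈52168/8970⌉ × 8970 = 6 × 8970 = 53820.

53820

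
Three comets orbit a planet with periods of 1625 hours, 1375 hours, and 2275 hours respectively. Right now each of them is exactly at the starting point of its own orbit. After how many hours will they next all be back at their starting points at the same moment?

125125 hours

The first simultaneous occurrence is after LCM of the individual periods.
1625 = 5^3 × 13
1375 = 5^3 × 11
2275 = 5^2 × 7 × 13
LCM(1625, 1375, 2275) = 5^3 × 7 × 11 × 13 = 125125.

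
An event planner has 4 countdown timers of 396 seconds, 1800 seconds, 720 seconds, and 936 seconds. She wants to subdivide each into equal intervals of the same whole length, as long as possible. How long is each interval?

36 seconds

The interval must divide each timer length; the longest such is the gcd.
396 = 2^2 × 3^2 × 11
1800 = 2^3 × 3^2 × 5^2
720 = 2^4 × 3^2 × 5
936 = 2^3 × 3^2 × 13
gcd(396, 1800, 720, 936) = 2^2 × 3^2 = 36.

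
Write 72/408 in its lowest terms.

3/17

72 = 2^3 × 3^2
408 = 2^3 × 3 × 17
gcd(72, 408) = 2^3 × 3 = 24.
Divide numerator and denominator by 24: 72/408 = 3/17.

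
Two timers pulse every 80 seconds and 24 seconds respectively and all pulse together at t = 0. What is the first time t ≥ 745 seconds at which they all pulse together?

960 seconds

Joint pulses occur at multiples of LCM(80, 24).
80 = 2^4 × 5
24 = 2^3 × 3
LCM(80, 24) = 2^4 × 3 × 5 = 240.
Smallest multiple of 240 that is ≥ 745: ⌈745/240⌉ × 240 = 4 × 240 = 960.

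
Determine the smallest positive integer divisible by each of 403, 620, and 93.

403 = 13 × 31
620 = 2^2 × 5 × 31
93 = 3 × 31
LCM(403, 620, 93) = 2^2 × 3 × 5 × 13 × 31 = 24180.

24180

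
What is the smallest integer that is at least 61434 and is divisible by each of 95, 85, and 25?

64600

The integer must be a common multiple of 95, 85, and 25, so a multiple of their LCM.
95 = 5 × 19
85 = 5 × 17
25 = 5^2
LCM(95, 85, 25) = 5^2 × 17 × 19 = 8075.
Smallest multiple of 8075 that is ≥ 61434: ⌈61434/8075⌉ × 8075 = 8 × 8075 = 64600.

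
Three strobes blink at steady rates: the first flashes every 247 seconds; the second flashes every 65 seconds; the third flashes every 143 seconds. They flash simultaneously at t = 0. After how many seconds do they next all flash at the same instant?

They coincide at every common multiple of the periods; the first is the LCM.
247 = 13 × 19
65 = 5 × 13
143 = 11 × 13
LCM(247, 65, 143) = 5 × 11 × 13 × 19 = 13585.

13585 seconds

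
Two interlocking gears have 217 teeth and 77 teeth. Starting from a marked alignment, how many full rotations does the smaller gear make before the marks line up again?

31 rotations

The first common completion time is the LCM of the periods.
217 = 7 × 31
77 = 7 × 11
LCM(217, 77) = 7 × 11 × 31 = 2387.
Rotations for period 77: 2387 / 77 = 31.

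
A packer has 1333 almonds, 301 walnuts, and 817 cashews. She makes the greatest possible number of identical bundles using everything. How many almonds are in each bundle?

31

Number of bundles = gcd(1333, 301, 817).
1333 = 31 × 43
301 = 7 × 43
817 = 19 × 43
gcd(1333, 301, 817) = 43.
almonds per bundle = 1333 / 43 = 31.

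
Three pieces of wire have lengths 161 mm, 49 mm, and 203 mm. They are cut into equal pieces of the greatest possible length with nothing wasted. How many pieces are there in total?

Piece length = gcd(161, 49, 203).
161 = 7 × 23
49 = 7^2
203 = 7 × 29
gcd(161, 49, 203) = 7.
Total pieces = 161/7 + 49/7 + 203/7 = 23 + 7 + 29 = 59.

59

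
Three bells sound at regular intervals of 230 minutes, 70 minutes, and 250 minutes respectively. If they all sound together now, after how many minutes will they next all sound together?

We need the least common multiple of the intervals.
230 = 2 × 5 × 23
70 = 2 × 5 × 7
250 = 2 × 5^3
LCM(230, 70, 250) = 2 × 5^3 × 7 × 23 = 40250.

40250 minutes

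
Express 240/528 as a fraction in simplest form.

5/11

240 = 2^4 × 3 × 5
528 = 2^4 × 3 × 11
gcd(240, 528) = 2^4 × 3 = 48.
Divide numerator and denominator by 48: 240/528 = 5/11.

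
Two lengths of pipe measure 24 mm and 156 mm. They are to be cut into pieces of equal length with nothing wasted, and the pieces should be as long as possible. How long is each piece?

The greatest length dividing all of 24 and 156 is their gcd.
24 = 2^3 × 3
156 = 2^2 × 3 × 13
gcd(24, 156) = 2^2 × 3 = 12.

12 mm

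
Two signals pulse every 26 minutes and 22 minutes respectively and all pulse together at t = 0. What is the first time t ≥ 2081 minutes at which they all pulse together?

2288 minutes

Joint pulses occur at multiples of LCM(26, 22).
26 = 2 × 13
22 = 2 × 11
LCM(26, 22) = 2 × 11 × 13 = 286.
Smallest multiple of 286 that is ≥ 2081: ⌈2081/286⌉ × 286 = 8 × 286 = 2288.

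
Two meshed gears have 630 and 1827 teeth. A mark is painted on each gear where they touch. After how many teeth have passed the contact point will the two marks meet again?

They coincide at every common multiple of the periods; the first is the LCM.
630 = 2 × 3^2 × 5 × 7
1827 = 3^2 × 7 × 29
LCM(630, 1827) = 2 × 3^2 × 5 × 7 × 29 = 18270.

18270 teeth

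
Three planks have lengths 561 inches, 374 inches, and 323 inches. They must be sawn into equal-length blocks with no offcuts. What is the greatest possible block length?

The block length must divide every plank, so the greatest is gcd(561, 374, 323).
561 = 3 × 11 × 17
374 = 2 × 11 × 17
323 = 17 × 19
gcd(561, 374, 323) = 17.

17 inches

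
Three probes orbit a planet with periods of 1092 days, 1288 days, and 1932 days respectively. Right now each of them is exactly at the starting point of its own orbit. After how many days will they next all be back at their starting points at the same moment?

50232 days

The first simultaneous occurrence is after LCM of the individual periods.
1092 = 2^2 × 3 × 7 × 13
1288 = 2^3 × 7 × 23
1932 = 2^2 × 3 × 7 × 23
LCM(1092, 1288, 1932) = 2^3 × 3 × 7 × 13 × 23 = 50232.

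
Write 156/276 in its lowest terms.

13/23

156 = 2^2 × 3 × 13
276 = 2^2 × 3 × 23
gcd(156, 276) = 2^2 × 3 = 12.
Divide numerator and denominator by 12: 156/276 = 13/23.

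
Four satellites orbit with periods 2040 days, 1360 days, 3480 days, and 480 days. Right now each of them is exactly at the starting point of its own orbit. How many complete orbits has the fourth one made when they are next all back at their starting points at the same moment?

493 orbits

All finish a whole number of cycles simultaneously at t = LCM of the periods.
2040 = 2^3 × 3 × 5 × 17
1360 = 2^4 × 5 × 17
3480 = 2^3 × 3 × 5 × 29
480 = 2^5 × 3 × 5
LCM(2040, 1360, 3480, 480) = 2^5 × 3 × 5 × 17 × 29 = 236640.
Orbits for period 480: 236640 / 480 = 493.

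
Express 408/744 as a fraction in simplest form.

17/31

408 = 2^3 × 3 × 17
744 = 2^3 × 3 × 31
gcd(408, 744) = 2^3 × 3 = 24.
Divide numerator and denominator by 24: 408/744 = 17/31.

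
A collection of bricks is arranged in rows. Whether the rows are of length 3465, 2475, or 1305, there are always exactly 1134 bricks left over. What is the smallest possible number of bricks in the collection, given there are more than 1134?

503559

N − 1134 must be a common multiple of 3465, 2475, and 1305.
3465 = 3^2 × 5 × 7 × 11
2475 = 3^2 × 5^2 × 11
1305 = 3^2 × 5 × 29
LCM(3465, 2475, 1305) = 3^2 × 5^2 × 7 × 11 × 29 = 502425.
Smallest N > 1134 is LCM + 1134 = 502425 + 1134 = 503559.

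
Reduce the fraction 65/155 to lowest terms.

13/31

65 = 5 × 13
155 = 5 × 31
gcd(65, 155) = 5.
Divide numerator and denominator by 5: 65/155 = 13/31.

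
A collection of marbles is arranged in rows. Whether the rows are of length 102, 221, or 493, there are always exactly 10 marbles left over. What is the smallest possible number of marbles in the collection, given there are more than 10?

N − 10 must be a common multiple of 102, 221, and 493.
102 = 2 × 3 × 17
221 = 13 × 17
493 = 17 × 29
LCM(102, 221, 493) = 2 × 3 × 13 × 17 × 29 = 38454.
Smallest N > 10 is LCM + 10 = 38454 + 10 = 38464.

38464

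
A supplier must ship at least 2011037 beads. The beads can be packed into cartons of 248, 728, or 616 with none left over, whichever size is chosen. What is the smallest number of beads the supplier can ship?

The number of beads must be a common multiple of 248, 728, and 616, so a multiple of their LCM.
248 = 2^3 × 31
728 = 2^3 × 7 × 13
616 = 2^3 × 7 × 11
LCM(248, 728, 616) = 2^3 × 7 × 11 × 13 × 31 = 248248.
Smallest multiple of 248248 that is ≥ 2011037: ⌈2011037/248248⌉ × 248248 = 9 × 248248 = 2234232.

2234232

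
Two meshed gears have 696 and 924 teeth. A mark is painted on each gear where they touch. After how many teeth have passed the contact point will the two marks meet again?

53592 teeth

We need the least common multiple of the intervals.
696 = 2^3 × 3 × 29
924 = 2^2 × 3 × 7 × 11
LCM(696, 924) = 2^3 × 3 × 7 × 11 × 29 = 53592.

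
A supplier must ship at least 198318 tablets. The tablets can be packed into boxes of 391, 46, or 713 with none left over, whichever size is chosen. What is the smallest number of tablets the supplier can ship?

218178

The number of tablets must be a common multiple of 391, 46, and 713, so a multiple of their LCM.
391 = 17 × 23
46 = 2 × 23
713 = 23 × 31
LCM(391, 46, 713) = 2 × 17 × 23 × 31 = 24242.
Smallest multiple of 24242 that is ≥ 198318: ⌈198318/24242⌉ × 24242 = 9 × 24242 = 218178.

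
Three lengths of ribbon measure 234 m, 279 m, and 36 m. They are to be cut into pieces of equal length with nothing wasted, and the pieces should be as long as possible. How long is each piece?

Each piece length must divide every original length, so the longest possible is gcd(234, 279, 36).
234 = 2 × 3^2 × 13
279 = 3^2 × 31
36 = 2^2 × 3^2
gcd(234, 279, 36) = 3^2 = 9.

9 m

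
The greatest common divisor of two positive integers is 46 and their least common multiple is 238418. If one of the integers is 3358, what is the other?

3266

For two integers, gcd × lcm = product, so the other is (46 × 238418) / 3358 = 10967228 / 3358 = 3266.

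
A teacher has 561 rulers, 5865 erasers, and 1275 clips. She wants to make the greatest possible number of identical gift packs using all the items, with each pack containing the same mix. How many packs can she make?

51 packs

The pack count must divide each quantity, so the greatest is gcd(561, 5865, 1275).
561 = 3 × 11 × 17
5865 = 3 × 5 × 17 × 23
1275 = 3 × 5^2 × 17
gcd(561, 5865, 1275) = 3 × 17 = 51.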